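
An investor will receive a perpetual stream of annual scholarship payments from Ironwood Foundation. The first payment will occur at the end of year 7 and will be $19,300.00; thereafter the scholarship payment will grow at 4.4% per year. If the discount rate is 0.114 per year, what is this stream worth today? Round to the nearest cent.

Value at end of year 6: C₁ / (r − g) = $19,300.00 / (0.114 − 0.044) = $275,714.2857
Discount to today: PV = $275,714.2857 / (1 + 0.114)^6 = $275,714.2857 / 1.911222 = $144,260.73

$144260.73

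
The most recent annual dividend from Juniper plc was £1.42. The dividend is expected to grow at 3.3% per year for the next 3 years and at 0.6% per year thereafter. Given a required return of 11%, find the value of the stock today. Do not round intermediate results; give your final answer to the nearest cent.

D_1 = 1.46686
D_2 = 1.51527
D_3 = 1.56527
Terminal value at year 3: TV = D_3×(1+g_2)/(r−g_2) = 1.57466/0.104 = 15.14098
P_0 = D_1/(1+r)^1 + D_2/(1+r)^2 + D_3/(1+r)^3 + TV/(1+r)^3
    = 1.32150 + 1.22982 + 1.14451 + 11.07095 = 14.76678

£14.77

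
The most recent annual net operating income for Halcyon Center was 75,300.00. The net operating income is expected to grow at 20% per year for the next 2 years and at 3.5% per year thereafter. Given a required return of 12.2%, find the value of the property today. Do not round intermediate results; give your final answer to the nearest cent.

D_1 = 90360.00000
D_2 = 108432.00000
Terminal value at year 2: TV = D_2×(1+g_2)/(r−g_2) = 112227.12000/0.087 = 1289966.89655
P_0 = D_1/(1+r)^1 + D_2/(1+r)^2 + TV/(1+r)^2
    = 80534.75936 + 86133.43247 + 1024690.83454 = 1191359.02637

1191359.03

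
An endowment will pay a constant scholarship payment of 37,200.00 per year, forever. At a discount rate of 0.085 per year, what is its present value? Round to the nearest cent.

Level perpetuity: PV = C / r = 37,200.00 / 0.085 = 437,647.06

437647.06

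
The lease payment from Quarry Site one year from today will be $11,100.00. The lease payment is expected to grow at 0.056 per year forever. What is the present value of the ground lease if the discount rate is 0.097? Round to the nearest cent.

$270731.71

Growing perpetuity: P = D₁ / (r − g) = $11,100.0000 / (0.097 − 0.056) = $270,731.71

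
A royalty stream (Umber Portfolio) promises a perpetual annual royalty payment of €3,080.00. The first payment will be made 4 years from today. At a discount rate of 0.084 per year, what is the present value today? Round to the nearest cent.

Value at end of year 3: C / r = €3,080.00 / 0.084 = €36,666.6667
Discount to today: PV = €36,666.6667 / (1 + 0.084)^3 = €36,666.6667 / 1.273761 = €28,786.15

€28786.15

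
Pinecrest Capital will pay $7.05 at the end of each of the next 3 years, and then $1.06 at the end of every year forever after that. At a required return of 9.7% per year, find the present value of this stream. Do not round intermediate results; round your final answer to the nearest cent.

$25.90

PV of 3-year annuity: $7.05 × [1 − (1+0.097)^−3] / 0.097 = 17.62532
Perpetuity value at year 3: $1.06 / 0.097 = 10.92784
PV of perpetuity: 10.92784 / (1+0.097)^3 = 8.27779
Total PV = 17.62532 + 8.27779 = 25.90311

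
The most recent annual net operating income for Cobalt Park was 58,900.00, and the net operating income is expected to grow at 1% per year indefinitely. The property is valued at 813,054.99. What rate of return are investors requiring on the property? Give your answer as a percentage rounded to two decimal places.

8.32%

D₁ = 58,900.00 × 1.01 = 59,489.0000
P = D₁/(r − g) ⇒ r = D₁/P + g = 59,489.0000/813,054.99 + 0.01 = 0.073167 + 0.01 = 0.083167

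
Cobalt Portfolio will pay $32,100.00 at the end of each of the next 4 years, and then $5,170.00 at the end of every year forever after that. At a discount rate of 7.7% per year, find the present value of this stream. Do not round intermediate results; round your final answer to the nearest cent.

$156937.31

PV of 4-year annuity: $32,100.00 × [1 − (1+0.077)^−4] / 0.077 = 107033.12148
Perpetuity value at year 4: $5,170.00 / 0.077 = 67142.85714
PV of perpetuity: 67142.85714 / (1+0.077)^4 = 49904.18929
Total PV = 107033.12148 + 49904.18929 = 156937.31077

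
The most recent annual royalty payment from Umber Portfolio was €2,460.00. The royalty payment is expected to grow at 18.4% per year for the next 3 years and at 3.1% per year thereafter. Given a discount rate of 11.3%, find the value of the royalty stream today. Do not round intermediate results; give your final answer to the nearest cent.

D_1 = 2912.64000
D_2 = 3448.56576
D_3 = 4083.10186
Terminal value at year 3: TV = D_3×(1+g_2)/(r−g_2) = 4209.67802/0.082 = 51337.53680
P_0 = D_1/(1+r)^1 + D_2/(1+r)^2 + D_3/(1+r)^3 + TV/(1+r)^3
    = 2616.92722 + 2783.86508 + 2961.45216 + 37234.84361 = 45597.08808

€45597.09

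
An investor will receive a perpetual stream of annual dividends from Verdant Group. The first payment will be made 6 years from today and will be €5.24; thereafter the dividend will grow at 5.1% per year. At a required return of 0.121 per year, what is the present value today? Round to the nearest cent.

€42.29

Value at end of year 5: C₁ / (r − g) = €5.24 / (0.121 − 0.051) = €74.8571
Discount to today: PV = €74.8571 / (1 + 0.121)^5 = €74.8571 / 1.770223 = €42.29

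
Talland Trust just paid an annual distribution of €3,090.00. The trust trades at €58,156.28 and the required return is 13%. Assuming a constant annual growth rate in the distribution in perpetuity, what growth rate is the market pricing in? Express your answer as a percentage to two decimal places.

P = D₀(1+g)/(r−g) ⇒ P(r−g) = D₀(1+g) ⇒ g(P+D₀) = P·r − D₀
g = (P·r − D₀)/(P + D₀) = (€58,156.28×0.13 − €3,090.00) / (€58,156.28 + €3,090.00) = 0.072989

7.30%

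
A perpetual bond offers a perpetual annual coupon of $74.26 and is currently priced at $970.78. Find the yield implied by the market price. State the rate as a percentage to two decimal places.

P = C/r ⇒ r = C/P = $74.26/$970.78 = 0.076495

7.65%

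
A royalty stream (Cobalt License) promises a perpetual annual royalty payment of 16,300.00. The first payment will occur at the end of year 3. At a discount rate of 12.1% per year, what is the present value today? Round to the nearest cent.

Value at end of year 2: C / r = 16,300.00 / 0.121 = 134,710.7438
Discount to today: PV = 134,710.7438 / (1 + 0.121)^2 = 134,710.7438 / 1.256641 = 107,199.07

107199.07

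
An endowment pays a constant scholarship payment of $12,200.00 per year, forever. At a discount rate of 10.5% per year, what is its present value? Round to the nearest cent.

$116190.48

Level perpetuity: PV = C / r = $12,200.00 / 0.105 = $116,190.48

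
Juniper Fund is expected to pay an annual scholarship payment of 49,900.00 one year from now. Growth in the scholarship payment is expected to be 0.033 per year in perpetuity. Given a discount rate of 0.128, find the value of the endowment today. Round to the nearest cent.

Growing perpetuity: P = D₁ / (r − g) = 49,900.0000 / (0.128 − 0.033) = 525,263.16

525263.16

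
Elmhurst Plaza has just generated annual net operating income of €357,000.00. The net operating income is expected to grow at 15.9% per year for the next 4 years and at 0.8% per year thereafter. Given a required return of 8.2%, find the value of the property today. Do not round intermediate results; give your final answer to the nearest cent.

D_1 = 413763.00000
D_2 = 479551.31700
D_3 = 555799.97640
D_4 = 644172.17265
Terminal value at year 4: TV = D_4×(1+g_2)/(r−g_2) = 649325.55003/0.074 = 8774669.59503
P_0 = D_1/(1+r)^1 + D_2/(1+r)^2 + D_3/(1+r)^3 + D_4/(1+r)^4 + TV/(1+r)^4
    = 382405.73013 + 409619.44660 + 438769.81387 + 469994.65275 + 6402089.32395 = 8102878.96730

€8102878.97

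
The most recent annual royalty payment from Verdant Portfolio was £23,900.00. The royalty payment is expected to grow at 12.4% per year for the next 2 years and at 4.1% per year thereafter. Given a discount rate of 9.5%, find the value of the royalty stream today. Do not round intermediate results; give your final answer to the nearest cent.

D_1 = 26863.60000
D_2 = 30194.68640
Terminal value at year 2: TV = D_2×(1+g_2)/(r−g_2) = 31432.66854/0.054 = 582086.45449
P_0 = D_1/(1+r)^1 + D_2/(1+r)^2 + TV/(1+r)^2
    = 24532.96804 + 25182.69961 + 485466.48693 = 535182.15457

£535182.15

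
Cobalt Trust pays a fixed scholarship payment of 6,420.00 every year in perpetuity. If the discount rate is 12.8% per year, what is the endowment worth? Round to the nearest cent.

50156.25

Level perpetuity: PV = C / r = 6,420.00 / 0.128 = 50,156.25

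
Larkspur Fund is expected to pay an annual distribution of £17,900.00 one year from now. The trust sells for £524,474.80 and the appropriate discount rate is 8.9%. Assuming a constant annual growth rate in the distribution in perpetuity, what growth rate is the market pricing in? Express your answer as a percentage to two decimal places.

5.49%

P = D₁/(r−g) ⇒ g = r − D₁/P = 0.089 − £17,900.00/£524,474.80 = 0.054871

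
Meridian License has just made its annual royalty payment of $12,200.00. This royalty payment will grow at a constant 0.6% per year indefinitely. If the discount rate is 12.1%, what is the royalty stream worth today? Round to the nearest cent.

$106723.48

D₁ = D₀ × (1 + g) = $12,200.00 × 1.006 = $12,273.2000
Growing perpetuity: P = D₁ / (r − g) = $12,273.2000 / (0.121 − 0.006) = $106,723.48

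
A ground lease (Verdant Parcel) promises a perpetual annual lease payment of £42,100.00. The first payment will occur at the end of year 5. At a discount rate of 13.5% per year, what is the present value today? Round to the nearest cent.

Value at end of year 4: C / r = £42,100.00 / 0.135 = £311,851.8519
Discount to today: PV = £311,851.8519 / (1 + 0.135)^4 = £311,851.8519 / 1.659524 = £187,916.49

£187916.49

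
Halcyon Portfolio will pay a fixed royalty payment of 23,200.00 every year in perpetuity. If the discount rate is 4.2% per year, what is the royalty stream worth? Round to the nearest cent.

Level perpetuity: PV = C / r = 23,200.00 / 0.042 = 552,380.95

552380.95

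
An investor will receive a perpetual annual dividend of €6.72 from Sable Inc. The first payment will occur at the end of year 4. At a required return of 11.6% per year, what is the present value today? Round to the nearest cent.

Value at end of year 3: C / r = €6.72 / 0.116 = €57.9310
Discount to today: PV = €57.9310 / (1 + 0.116)^3 = €57.9310 / 1.389929 = €41.68

€41.68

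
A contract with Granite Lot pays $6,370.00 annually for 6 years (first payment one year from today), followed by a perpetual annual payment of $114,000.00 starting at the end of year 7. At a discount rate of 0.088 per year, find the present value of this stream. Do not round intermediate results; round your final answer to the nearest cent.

$809742.50

PV of 6-year annuity: $6,370.00 × [1 − (1+0.088)^−6] / 0.088 = 28746.49968
Perpetuity value at year 6: $114,000.00 / 0.088 = 1295454.54545
PV of perpetuity: 1295454.54545 / (1+0.088)^6 = 780995.99540
Total PV = 28746.49968 + 780995.99540 = 809742.49508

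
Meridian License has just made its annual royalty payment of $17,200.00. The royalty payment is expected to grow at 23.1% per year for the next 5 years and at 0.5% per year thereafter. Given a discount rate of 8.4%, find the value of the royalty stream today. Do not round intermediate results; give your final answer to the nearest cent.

D_1 = 21173.20000
D_2 = 26064.20920
D_3 = 32085.04153
D_4 = 39496.68612
D_5 = 48620.42061
Terminal value at year 5: TV = D_5×(1+g_2)/(r−g_2) = 48863.52271/0.079 = 618525.60397
P_0 = D_1/(1+r)^1 + D_2/(1+r)^2 + D_3/(1+r)^3 + D_4/(1+r)^4 + D_5/(1+r)^5 + TV/(1+r)^5
    = 19532.47232 + 22181.24855 + 25189.22230 + 28605.10392 + 32484.20934 + 413248.48588 = 541240.74231

$541240.74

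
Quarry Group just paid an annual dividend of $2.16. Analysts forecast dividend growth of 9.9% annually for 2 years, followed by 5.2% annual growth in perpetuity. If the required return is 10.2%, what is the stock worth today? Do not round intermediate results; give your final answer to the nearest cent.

$49.50

D_1 = 2.37384
D_2 = 2.60885
Terminal value at year 2: TV = D_2×(1+g_2)/(r−g_2) = 2.74451/0.05 = 54.89021
P_0 = D_1/(1+r)^1 + D_2/(1+r)^2 + TV/(1+r)^2
    = 2.15412 + 2.14826 + 45.19930 = 49.50167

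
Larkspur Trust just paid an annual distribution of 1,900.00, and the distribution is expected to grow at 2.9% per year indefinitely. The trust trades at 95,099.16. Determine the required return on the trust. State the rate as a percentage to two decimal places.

4.96%

D₁ = 1,900.00 × 1.029 = 1,955.1000
P = D₁/(r − g) ⇒ r = D₁/P + g = 1,955.1000/95,099.16 + 0.029 = 0.020559 + 0.029 = 0.049559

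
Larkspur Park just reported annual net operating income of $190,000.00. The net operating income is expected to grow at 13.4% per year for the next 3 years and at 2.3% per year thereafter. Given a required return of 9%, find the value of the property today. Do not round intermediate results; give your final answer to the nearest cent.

$3884005.74

D_1 = 215460.00000
D_2 = 244331.64000
D_3 = 277072.07976
Terminal value at year 3: TV = D_3×(1+g_2)/(r−g_2) = 283444.73759/0.067 = 4230518.47156
P_0 = D_1/(1+r)^1 + D_2/(1+r)^2 + D_3/(1+r)^3 + TV/(1+r)^3
    = 197669.72477 + 205649.05311 + 213950.48278 + 3266736.47583 = 3884005.73649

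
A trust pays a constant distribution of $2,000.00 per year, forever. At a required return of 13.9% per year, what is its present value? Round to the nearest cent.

$14388.49

Level perpetuity: PV = C / r = $2,000.00 / 0.139 = $14,388.49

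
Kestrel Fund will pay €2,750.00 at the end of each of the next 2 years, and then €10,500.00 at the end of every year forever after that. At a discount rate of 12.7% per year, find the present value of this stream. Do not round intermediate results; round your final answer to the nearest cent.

PV of 2-year annuity: €2,750.00 × [1 − (1+0.127)^−2] / 0.127 = 4605.24088
Perpetuity value at year 2: €10,500.00 / 0.127 = 82677.16535
PV of perpetuity: 82677.16535 / (1+0.127)^2 = 65093.51834
Total PV = 4605.24088 + 65093.51834 = 69698.75922

€69698.76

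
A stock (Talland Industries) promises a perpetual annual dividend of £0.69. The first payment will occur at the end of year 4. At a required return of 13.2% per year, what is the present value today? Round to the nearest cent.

£3.60

Value at end of year 3: C / r = £0.69 / 0.132 = £5.2273
Discount to today: PV = £5.2273 / (1 + 0.132)^3 = £5.2273 / 1.450572 = £3.60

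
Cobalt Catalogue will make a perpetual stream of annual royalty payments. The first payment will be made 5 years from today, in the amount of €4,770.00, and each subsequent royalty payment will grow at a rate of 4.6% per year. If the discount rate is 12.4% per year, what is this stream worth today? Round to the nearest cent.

Value at end of year 4: C₁ / (r − g) = €4,770.00 / (0.124 − 0.046) = €61,153.8462
Discount to today: PV = €61,153.8462 / (1 + 0.124)^4 = €61,153.8462 / 1.596119 = €38,314.09

€38314.09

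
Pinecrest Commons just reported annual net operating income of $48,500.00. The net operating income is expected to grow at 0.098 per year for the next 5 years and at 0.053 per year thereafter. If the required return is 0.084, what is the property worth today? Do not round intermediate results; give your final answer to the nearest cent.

D_1 = 53253.00000
D_2 = 58471.79400
D_3 = 64202.02981
D_4 = 70493.82873
D_5 = 77402.22395
Terminal value at year 5: TV = D_5×(1+g_2)/(r−g_2) = 81504.54182/0.031 = 2629178.76835
P_0 = D_1/(1+r)^1 + D_2/(1+r)^2 + D_3/(1+r)^3 + D_4/(1+r)^4 + D_5/(1+r)^5 + TV/(1+r)^5
    = 49126.38376 + 49760.85735 + 50403.52525 + 51054.49329 + 51713.86867 + 1756603.34538 = 2008662.47371

$2008662.47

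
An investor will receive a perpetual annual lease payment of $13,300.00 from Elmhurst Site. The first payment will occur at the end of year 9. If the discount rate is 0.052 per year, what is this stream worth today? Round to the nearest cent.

$170499.21

Value at end of year 8: C / r = $13,300.00 / 0.052 = $255,769.2308
Discount to today: PV = $255,769.2308 / (1 + 0.052)^8 = $255,769.2308 / 1.500120 = $170,499.21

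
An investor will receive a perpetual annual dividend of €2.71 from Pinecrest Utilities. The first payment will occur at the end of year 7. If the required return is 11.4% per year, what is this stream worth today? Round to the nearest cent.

€12.44

Value at end of year 6: C / r = €2.71 / 0.114 = €23.7719
Discount to today: PV = €23.7719 / (1 + 0.114)^6 = €23.7719 / 1.911222 = €12.44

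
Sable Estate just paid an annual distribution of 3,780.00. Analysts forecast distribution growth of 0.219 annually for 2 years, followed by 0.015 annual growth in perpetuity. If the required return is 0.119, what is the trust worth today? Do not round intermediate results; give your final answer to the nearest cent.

D_1 = 4607.82000
D_2 = 5616.93258
Terminal value at year 2: TV = D_2×(1+g_2)/(r−g_2) = 5701.18657/0.104 = 54819.10162
P_0 = D_1/(1+r)^1 + D_2/(1+r)^2 + TV/(1+r)^2
    = 4117.80161 + 4485.79103 + 43779.59513 = 52383.18777

52383.19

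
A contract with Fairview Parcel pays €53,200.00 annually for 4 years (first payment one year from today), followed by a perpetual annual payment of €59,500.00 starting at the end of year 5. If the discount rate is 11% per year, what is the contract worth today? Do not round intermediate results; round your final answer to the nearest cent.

€521363.68

PV of 4-year annuity: €53,200.00 × [1 − (1+0.11)^−4] / 0.11 = 165050.11069
Perpetuity value at year 4: €59,500.00 / 0.11 = 540909.09091
PV of perpetuity: 540909.09091 / (1+0.11)^4 = 356313.57238
Total PV = 165050.11069 + 356313.57238 = 521363.68306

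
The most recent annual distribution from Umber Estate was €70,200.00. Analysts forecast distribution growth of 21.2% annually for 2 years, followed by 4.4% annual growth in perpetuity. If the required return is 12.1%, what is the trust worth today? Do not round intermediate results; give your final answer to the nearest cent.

D_1 = 85082.40000
D_2 = 103119.86880
Terminal value at year 2: TV = D_2×(1+g_2)/(r−g_2) = 107657.14303/0.077 = 1398144.71464
P_0 = D_1/(1+r)^1 + D_2/(1+r)^2 + TV/(1+r)^2
    = 75898.66191 + 82059.92706 + 1112604.72533 = 1270563.31429

€1270563.31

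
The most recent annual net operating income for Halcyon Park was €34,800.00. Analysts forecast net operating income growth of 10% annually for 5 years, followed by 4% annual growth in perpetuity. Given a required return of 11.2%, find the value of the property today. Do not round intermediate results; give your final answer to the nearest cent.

D_1 = 38280.00000
D_2 = 42108.00000
D_3 = 46318.80000
D_4 = 50950.68000
D_5 = 56045.74800
Terminal value at year 5: TV = D_5×(1+g_2)/(r−g_2) = 58287.57792/0.072 = 809549.69333
P_0 = D_1/(1+r)^1 + D_2/(1+r)^2 + D_3/(1+r)^3 + D_4/(1+r)^4 + D_5/(1+r)^5 + TV/(1+r)^5
    = 34424.46043 + 34052.97345 + 33685.49532 + 33321.98278 + 32962.39304 + 476123.45497 = 644570.75998

€644570.76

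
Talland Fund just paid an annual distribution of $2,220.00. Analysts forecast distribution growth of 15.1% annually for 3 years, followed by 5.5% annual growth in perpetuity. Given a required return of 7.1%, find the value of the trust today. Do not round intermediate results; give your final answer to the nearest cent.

D_1 = 2555.22000
D_2 = 2941.05822
D_3 = 3385.15801
Terminal value at year 3: TV = D_3×(1+g_2)/(r−g_2) = 3571.34170/0.016 = 223208.85636
P_0 = D_1/(1+r)^1 + D_2/(1+r)^2 + D_3/(1+r)^3 + TV/(1+r)^3
    = 2385.82633 + 2564.03932 + 2755.56419 + 181695.01403 = 189400.44387

$189400.44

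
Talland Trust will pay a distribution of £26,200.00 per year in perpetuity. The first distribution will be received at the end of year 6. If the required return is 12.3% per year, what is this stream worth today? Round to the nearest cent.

Value at end of year 5: C / r = £26,200.00 / 0.123 = £213,008.1301
Discount to today: PV = £213,008.1301 / (1 + 0.123)^5 = £213,008.1301 / 1.786071 = £119,260.71

£119260.71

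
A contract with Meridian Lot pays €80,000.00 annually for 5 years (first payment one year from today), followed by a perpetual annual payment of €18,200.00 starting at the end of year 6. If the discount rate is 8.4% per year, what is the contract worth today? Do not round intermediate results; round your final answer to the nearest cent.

€460836.52

PV of 5-year annuity: €80,000.00 × [1 − (1+0.084)^−5] / 0.084 = 316077.48486
Perpetuity value at year 5: €18,200.00 / 0.084 = 216666.66667
PV of perpetuity: 216666.66667 / (1+0.084)^5 = 144759.03886
Total PV = 316077.48486 + 144759.03886 = 460836.52372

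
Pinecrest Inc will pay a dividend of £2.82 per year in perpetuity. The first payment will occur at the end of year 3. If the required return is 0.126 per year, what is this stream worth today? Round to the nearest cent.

Value at end of year 2: C / r = £2.82 / 0.126 = £22.3810
Discount to today: PV = £22.3810 / (1 + 0.126)^2 = £22.3810 / 1.267876 = £17.65

£17.65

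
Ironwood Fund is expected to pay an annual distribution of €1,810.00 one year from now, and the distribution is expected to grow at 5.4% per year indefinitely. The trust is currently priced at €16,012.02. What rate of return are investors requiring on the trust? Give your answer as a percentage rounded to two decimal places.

16.70%

P = D₁/(r − g) ⇒ r = D₁/P + g = €1,810.0000/€16,012.02 + 0.054 = 0.113040 + 0.054 = 0.167040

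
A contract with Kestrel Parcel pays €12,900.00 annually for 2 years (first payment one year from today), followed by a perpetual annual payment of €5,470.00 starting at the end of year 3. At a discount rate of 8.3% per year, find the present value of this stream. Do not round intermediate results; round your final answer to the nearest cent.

PV of 2-year annuity: €12,900.00 × [1 − (1+0.083)^−2] / 0.083 = 22909.84057
Perpetuity value at year 2: €5,470.00 / 0.083 = 65903.61446
PV of perpetuity: 65903.61446 / (1+0.083)^2 = 56189.13167
Total PV = 22909.84057 + 56189.13167 = 79098.97225

€79098.97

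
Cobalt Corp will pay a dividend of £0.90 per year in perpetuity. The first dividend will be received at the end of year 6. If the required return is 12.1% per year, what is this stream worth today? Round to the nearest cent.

Value at end of year 5: C / r = £0.90 / 0.121 = £7.4380
Discount to today: PV = £7.4380 / (1 + 0.121)^5 = £7.4380 / 1.770223 = £4.20

£4.20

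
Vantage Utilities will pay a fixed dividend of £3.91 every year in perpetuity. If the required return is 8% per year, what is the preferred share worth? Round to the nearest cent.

Level perpetuity: PV = C / r = £3.91 / 0.08 = £48.88

£48.88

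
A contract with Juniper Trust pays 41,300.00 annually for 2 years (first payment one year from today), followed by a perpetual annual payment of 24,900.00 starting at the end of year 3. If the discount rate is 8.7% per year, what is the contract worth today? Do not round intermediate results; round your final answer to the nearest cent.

PV of 2-year annuity: 41,300.00 × [1 − (1+0.087)^−2] / 0.087 = 72948.00388
Perpetuity value at year 2: 24,900.00 / 0.087 = 286206.89655
PV of perpetuity: 286206.89655 / (1+0.087)^2 = 242226.13876
Total PV = 72948.00388 + 242226.13876 = 315174.14265

315174.14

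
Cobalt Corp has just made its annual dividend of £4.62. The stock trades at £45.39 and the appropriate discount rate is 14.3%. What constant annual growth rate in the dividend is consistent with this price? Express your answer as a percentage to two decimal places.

P = D₀(1+g)/(r−g) ⇒ P(r−g) = D₀(1+g) ⇒ g(P+D₀) = P·r − D₀
g = (P·r − D₀)/(P + D₀) = (£45.39×0.143 − £4.62) / (£45.39 + £4.62) = 0.037408

3.74%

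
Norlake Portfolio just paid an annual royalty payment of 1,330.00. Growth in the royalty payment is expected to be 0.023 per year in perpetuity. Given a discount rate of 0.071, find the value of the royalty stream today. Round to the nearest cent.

28345.63

D₁ = D₀ × (1 + g) = 1,330.00 × 1.023 = 1,360.5900
Growing perpetuity: P = D₁ / (r − g) = 1,360.5900 / (0.071 − 0.023) = 28,345.63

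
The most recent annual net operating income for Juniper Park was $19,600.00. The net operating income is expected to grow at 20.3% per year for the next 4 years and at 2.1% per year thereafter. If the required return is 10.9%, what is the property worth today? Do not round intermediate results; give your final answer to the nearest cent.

$411355.04

D_1 = 23578.80000
D_2 = 28365.29640
D_3 = 34123.45157
D_4 = 41050.51224
Terminal value at year 4: TV = D_4×(1+g_2)/(r−g_2) = 41912.57299/0.088 = 476279.23858
P_0 = D_1/(1+r)^1 + D_2/(1+r)^2 + D_3/(1+r)^3 + D_4/(1+r)^4 + TV/(1+r)^4
    = 21261.31650 + 23063.44793 + 25018.32990 + 27138.90971 + 314873.03196 = 411355.03599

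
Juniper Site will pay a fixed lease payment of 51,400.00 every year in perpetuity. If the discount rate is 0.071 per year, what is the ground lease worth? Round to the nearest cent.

Level perpetuity: PV = C / r = 51,400.00 / 0.071 = 723,943.66

723943.66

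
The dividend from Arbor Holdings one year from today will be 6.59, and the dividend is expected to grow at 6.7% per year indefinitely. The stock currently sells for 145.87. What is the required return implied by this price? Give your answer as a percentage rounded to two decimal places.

11.22%

P = D₁/(r − g) ⇒ r = D₁/P + g = 6.5900/145.87 + 0.067 = 0.045177 + 0.067 = 0.112177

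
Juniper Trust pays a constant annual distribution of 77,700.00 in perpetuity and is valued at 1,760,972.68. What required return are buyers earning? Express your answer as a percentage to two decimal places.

P = C/r ⇒ r = C/P = 77,700.00/1,760,972.68 = 0.044123

4.41%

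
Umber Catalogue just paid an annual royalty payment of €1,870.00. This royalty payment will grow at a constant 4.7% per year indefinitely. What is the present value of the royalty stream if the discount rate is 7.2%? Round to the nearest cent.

D₁ = D₀ × (1 + g) = €1,870.00 × 1.047 = €1,957.8900
Growing perpetuity: P = D₁ / (r − g) = €1,957.8900 / (0.072 − 0.047) = €78,315.60

€78315.60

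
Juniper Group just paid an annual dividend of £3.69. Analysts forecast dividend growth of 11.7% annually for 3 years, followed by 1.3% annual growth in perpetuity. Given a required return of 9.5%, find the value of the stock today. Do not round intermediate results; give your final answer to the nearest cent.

£59.91

D_1 = 4.12173
D_2 = 4.60397
D_3 = 5.14264
Terminal value at year 3: TV = D_3×(1+g_2)/(r−g_2) = 5.20949/0.082 = 63.53038
P_0 = D_1/(1+r)^1 + D_2/(1+r)^2 + D_3/(1+r)^3 + TV/(1+r)^3
    = 3.76414 + 3.83976 + 3.91691 + 48.38816 = 59.90897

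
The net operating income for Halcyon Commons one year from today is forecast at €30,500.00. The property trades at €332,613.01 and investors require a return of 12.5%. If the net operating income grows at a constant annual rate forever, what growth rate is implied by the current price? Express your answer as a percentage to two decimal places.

3.33%

P = D₁/(r−g) ⇒ g = r − D₁/P = 0.125 − €30,500.00/€332,613.01 = 0.033302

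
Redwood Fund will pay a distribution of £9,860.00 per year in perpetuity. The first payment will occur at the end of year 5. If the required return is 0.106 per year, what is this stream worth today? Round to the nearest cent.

£62165.66

Value at end of year 4: C / r = £9,860.00 / 0.106 = £93,018.8679
Discount to today: PV = £93,018.8679 / (1 + 0.106)^4 = £93,018.8679 / 1.496306 = £62,165.66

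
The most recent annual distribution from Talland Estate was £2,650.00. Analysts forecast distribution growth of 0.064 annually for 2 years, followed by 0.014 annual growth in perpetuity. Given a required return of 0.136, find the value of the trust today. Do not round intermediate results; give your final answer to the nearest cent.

D_1 = 2819.60000
D_2 = 3000.05440
Terminal value at year 2: TV = D_2×(1+g_2)/(r−g_2) = 3042.05516/0.122 = 24934.87837
P_0 = D_1/(1+r)^1 + D_2/(1+r)^2 + TV/(1+r)^2
    = 2482.04225 + 2324.72972 + 19321.93387 = 24128.70584

£24128.71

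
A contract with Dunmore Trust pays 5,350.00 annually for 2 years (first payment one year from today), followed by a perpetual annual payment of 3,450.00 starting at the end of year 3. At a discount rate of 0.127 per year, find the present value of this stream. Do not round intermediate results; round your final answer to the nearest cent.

30347.16

PV of 2-year annuity: 5,350.00 × [1 − (1+0.127)^−2] / 0.127 = 8959.28681
Perpetuity value at year 2: 3,450.00 / 0.127 = 27165.35433
PV of perpetuity: 27165.35433 / (1+0.127)^2 = 21387.87031
Total PV = 8959.28681 + 21387.87031 = 30347.15712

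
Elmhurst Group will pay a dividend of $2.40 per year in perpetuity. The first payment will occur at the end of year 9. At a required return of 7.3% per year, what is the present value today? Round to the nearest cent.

$18.71

Value at end of year 8: C / r = $2.40 / 0.073 = $32.8767
Discount to today: PV = $32.8767 / (1 + 0.073)^8 = $32.8767 / 1.757105 = $18.71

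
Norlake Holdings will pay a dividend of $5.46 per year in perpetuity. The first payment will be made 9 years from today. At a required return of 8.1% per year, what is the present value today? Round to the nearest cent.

Value at end of year 8: C / r = $5.46 / 0.081 = $67.4074
Discount to today: PV = $67.4074 / (1 + 0.081)^8 = $67.4074 / 1.864685 = $36.15

$36.15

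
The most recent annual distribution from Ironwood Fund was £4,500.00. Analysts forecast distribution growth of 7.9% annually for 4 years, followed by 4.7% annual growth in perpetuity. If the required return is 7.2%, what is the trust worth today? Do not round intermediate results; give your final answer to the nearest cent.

£211726.66

D_1 = 4855.50000
D_2 = 5239.08450
D_3 = 5652.97218
D_4 = 6099.55698
Terminal value at year 4: TV = D_4×(1+g_2)/(r−g_2) = 6386.23616/0.025 = 255449.44621
P_0 = D_1/(1+r)^1 + D_2/(1+r)^2 + D_3/(1+r)^3 + D_4/(1+r)^4 + TV/(1+r)^4
    = 4529.38433 + 4558.96053 + 4588.72986 + 4618.69358 + 193430.88734 = 211726.65565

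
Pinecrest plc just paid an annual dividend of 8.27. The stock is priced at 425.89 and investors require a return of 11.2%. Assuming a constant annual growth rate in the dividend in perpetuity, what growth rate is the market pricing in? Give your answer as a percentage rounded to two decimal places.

P = D₀(1+g)/(r−g) ⇒ P(r−g) = D₀(1+g) ⇒ g(P+D₀) = P·r − D₀
g = (P·r − D₀)/(P + D₀) = (425.89×0.112 − 8.27) / (425.89 + 8.27) = 0.090818

9.08%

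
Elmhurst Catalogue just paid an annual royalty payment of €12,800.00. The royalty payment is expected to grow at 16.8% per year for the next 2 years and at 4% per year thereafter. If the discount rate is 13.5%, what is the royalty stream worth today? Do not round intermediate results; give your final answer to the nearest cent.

€175120.38

D_1 = 14950.40000
D_2 = 17462.06720
Terminal value at year 2: TV = D_2×(1+g_2)/(r−g_2) = 18160.54989/0.095 = 191163.68303
P_0 = D_1/(1+r)^1 + D_2/(1+r)^2 + TV/(1+r)^2
    = 13172.15859 + 13555.13765 + 148393.08586 = 175120.38210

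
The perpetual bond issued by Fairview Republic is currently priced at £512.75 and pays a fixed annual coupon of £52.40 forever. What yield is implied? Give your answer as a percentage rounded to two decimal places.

P = C/r ⇒ r = C/P = £52.40/£512.75 = 0.102194

10.22%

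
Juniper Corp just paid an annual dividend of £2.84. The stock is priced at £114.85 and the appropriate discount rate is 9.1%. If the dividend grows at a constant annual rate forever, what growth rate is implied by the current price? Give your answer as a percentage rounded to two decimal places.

P = D₀(1+g)/(r−g) ⇒ P(r−g) = D₀(1+g) ⇒ g(P+D₀) = P·r − D₀
g = (P·r − D₀)/(P + D₀) = (£114.85×0.091 − £2.84) / (£114.85 + £2.84) = 0.064673

6.47%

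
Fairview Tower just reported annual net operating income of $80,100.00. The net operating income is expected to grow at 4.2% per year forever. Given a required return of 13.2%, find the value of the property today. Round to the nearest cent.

D₁ = D₀ × (1 + g) = $80,100.00 × 1.042 = $83,464.2000
Growing perpetuity: P = D₁ / (r − g) = $83,464.2000 / (0.132 − 0.042) = $927,380.00

$927380.00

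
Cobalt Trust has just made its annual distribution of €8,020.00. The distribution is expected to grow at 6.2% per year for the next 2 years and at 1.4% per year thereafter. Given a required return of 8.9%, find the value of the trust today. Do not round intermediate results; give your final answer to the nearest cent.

€118568.74

D_1 = 8517.24000
D_2 = 9045.30888
Terminal value at year 2: TV = D_2×(1+g_2)/(r−g_2) = 9171.94320/0.075 = 122292.57606
P_0 = D_1/(1+r)^1 + D_2/(1+r)^2 + TV/(1+r)^2
    = 7821.15702 + 7627.24404 + 103120.33943 = 118568.74050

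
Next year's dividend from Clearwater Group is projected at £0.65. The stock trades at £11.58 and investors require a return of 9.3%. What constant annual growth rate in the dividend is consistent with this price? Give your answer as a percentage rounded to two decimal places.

3.69%

P = D₁/(r−g) ⇒ g = r − D₁/P = 0.093 − £0.65/£11.58 = 0.036869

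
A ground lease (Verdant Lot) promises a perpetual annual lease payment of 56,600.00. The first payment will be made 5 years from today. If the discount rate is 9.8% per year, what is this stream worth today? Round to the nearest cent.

397357.12

Value at end of year 4: C / r = 56,600.00 / 0.098 = 577,551.0204
Discount to today: PV = 577,551.0204 / (1 + 0.098)^4 = 577,551.0204 / 1.453481 = 397,357.12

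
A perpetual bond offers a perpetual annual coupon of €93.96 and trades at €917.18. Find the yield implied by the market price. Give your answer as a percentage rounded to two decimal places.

10.24%

P = C/r ⇒ r = C/P = €93.96/€917.18 = 0.102444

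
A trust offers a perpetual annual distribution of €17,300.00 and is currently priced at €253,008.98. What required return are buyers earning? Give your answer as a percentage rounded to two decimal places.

P = C/r ⇒ r = C/P = €17,300.00/€253,008.98 = 0.068377

6.84%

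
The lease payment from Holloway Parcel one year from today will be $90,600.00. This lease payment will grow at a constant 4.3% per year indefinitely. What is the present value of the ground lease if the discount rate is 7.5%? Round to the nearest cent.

Growing perpetuity: P = D₁ / (r − g) = $90,600.0000 / (0.075 − 0.043) = $2,831,250.00

$2831250.00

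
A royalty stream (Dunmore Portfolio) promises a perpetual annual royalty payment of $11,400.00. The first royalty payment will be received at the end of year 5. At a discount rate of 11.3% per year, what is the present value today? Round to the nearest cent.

Value at end of year 4: C / r = $11,400.00 / 0.113 = $100,884.9558
Discount to today: PV = $100,884.9558 / (1 + 0.113)^4 = $100,884.9558 / 1.534549 = $65,742.43

$65742.43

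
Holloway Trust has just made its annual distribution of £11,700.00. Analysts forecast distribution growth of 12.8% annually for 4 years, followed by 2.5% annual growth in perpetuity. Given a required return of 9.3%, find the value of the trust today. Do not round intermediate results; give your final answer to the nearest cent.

D_1 = 13197.60000
D_2 = 14886.89280
D_3 = 16792.41508
D_4 = 18941.84421
Terminal value at year 4: TV = D_4×(1+g_2)/(r−g_2) = 19415.39031/0.068 = 285520.44579
P_0 = D_1/(1+r)^1 + D_2/(1+r)^2 + D_3/(1+r)^3 + D_4/(1+r)^4 + TV/(1+r)^4
    = 12074.65691 + 12461.31106 + 12860.34664 + 13272.16012 + 200058.29593 = 250726.77066

£250726.77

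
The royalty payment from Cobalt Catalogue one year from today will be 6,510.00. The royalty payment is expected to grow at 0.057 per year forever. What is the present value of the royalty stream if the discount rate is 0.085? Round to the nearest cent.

Growing perpetuity: P = D₁ / (r − g) = 6,510.0000 / (0.085 − 0.057) = 232,500.00

232500.00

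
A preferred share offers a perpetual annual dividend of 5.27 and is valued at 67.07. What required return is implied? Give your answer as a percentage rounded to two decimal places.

P = C/r ⇒ r = C/P = 5.27/67.07 = 0.078575

7.86%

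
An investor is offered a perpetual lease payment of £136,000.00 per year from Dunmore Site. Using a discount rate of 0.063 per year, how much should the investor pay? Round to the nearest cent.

£2158730.16

Level perpetuity: PV = C / r = £136,000.00 / 0.063 = £2,158,730.16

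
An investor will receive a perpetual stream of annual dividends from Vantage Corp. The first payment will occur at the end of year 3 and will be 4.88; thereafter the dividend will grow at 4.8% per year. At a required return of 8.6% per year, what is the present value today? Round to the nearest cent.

108.89

Value at end of year 2: C₁ / (r − g) = 4.88 / (0.086 − 0.048) = 128.4211
Discount to today: PV = 128.4211 / (1 + 0.086)^2 = 128.4211 / 1.179396 = 108.89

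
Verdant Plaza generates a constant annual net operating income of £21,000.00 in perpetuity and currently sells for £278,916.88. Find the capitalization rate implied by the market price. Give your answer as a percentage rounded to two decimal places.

7.53%

P = C/r ⇒ r = C/P = £21,000.00/£278,916.88 = 0.075291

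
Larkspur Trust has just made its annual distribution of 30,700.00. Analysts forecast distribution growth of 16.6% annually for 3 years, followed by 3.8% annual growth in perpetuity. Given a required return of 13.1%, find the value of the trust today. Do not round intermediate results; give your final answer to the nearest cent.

473376.13

D_1 = 35796.20000
D_2 = 41738.36920
D_3 = 48666.93849
Terminal value at year 3: TV = D_3×(1+g_2)/(r−g_2) = 50516.28215/0.093 = 543185.82957
P_0 = D_1/(1+r)^1 + D_2/(1+r)^2 + D_3/(1+r)^3 + TV/(1+r)^3
    = 31650.04421 + 32629.48855 + 33639.24284 + 375457.35551 = 473376.13111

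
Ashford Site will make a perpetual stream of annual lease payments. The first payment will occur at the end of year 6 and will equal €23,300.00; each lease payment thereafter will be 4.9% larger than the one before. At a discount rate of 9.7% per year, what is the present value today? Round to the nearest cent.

€305549.48

Value at end of year 5: C₁ / (r − g) = €23,300.00 / (0.097 − 0.049) = €485,416.6667
Discount to today: PV = €485,416.6667 / (1 + 0.097)^5 = €485,416.6667 / 1.588668 = €305,549.48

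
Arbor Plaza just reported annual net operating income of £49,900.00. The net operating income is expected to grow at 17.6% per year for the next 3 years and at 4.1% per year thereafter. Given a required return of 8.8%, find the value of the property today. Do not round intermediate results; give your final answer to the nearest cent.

£1570937.48

D_1 = 58682.40000
D_2 = 69010.50240
D_3 = 81156.35082
Terminal value at year 3: TV = D_3×(1+g_2)/(r−g_2) = 84483.76121/0.047 = 1797526.83417
P_0 = D_1/(1+r)^1 + D_2/(1+r)^2 + D_3/(1+r)^3 + TV/(1+r)^3
    = 53936.02941 + 58298.50238 + 63013.82242 + 1395689.13072 = 1570937.48493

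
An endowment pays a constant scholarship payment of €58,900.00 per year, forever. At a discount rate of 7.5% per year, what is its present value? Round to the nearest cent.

€785333.33

Level perpetuity: PV = C / r = €58,900.00 / 0.075 = €785,333.33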